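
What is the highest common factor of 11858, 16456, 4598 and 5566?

242

gcd(11858, 16456): 16456 = 1·11858 + 4598; 11858 = 2·4598 + 2662; 4598 = 1·2662 + 1936; 2662 = 1·1936 + 726; 1936 = 2·726 + 484; 726 = 1·484 + 242; 484 = 2·242 + 0 → 242
gcd(242, 4598): 4598 = 19·242 + 0 → 242
gcd(242, 5566): 5566 = 23·242 + 0 → 242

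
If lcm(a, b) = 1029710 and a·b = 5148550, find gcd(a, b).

gcd·lcm = product, so gcd = 5148550/1029710 = 5.

5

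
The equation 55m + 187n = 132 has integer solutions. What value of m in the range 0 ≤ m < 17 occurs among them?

Euclid: 187 = 3·55 + 22; 55 = 2·22 + 11; 22 = 2·11 + 0 → gcd = 11; 132 = 11·12.
Back-substitution yields 55·(7) + 187·(-2) = 11, so one solution is m = 7·12 = 84, n = -2·12 = -24.
Solutions in m differ by 187/11 = 17; the one in [0, 17) is 84 mod 17 = 16.

16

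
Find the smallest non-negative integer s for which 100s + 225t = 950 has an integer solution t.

Reduce mod 225: 100s ≡ 950 (mod 225). With g = gcd(100, 225) = 25 dividing 950, divide through: 4s ≡ 38 (mod 9).
Since gcd(4, 9) = 1, s ≡ 38·(4)⁻¹ ≡ 5 (mod 9). Smallest non-negative: 5.

5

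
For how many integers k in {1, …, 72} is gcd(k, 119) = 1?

Prime factors of 119: 7, 17. Count integers ≤ 72 divisible by none of them.
By inclusion–exclusion: 72 − ⌊72/7⌋ − ⌊72/17⌋ + ⌊72/119⌋ = 58.

58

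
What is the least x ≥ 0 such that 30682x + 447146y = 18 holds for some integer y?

81029

gcd(30682, 447146) = 2 (Euclid: 447146 = 14·30682 + 17598; 30682 = 1·17598 + 13084; 17598 = 1·13084 + 4514; 13084 = 2·4514 + 4056; 4514 = 1·4056 + 458; 4056 = 8·458 + 392; 458 = 1·392 + 66; 392 = 5·66 + 62; 66 = 1·62 + 4; 62 = 15·4 + 2; 4 = 2·2 + 0), and 2 | 18.
Extended Euclid: 30682·(108369) + 447146·(-7436) = 2. Scale by 9: x₀ = 975321.
General solution x = x₀ + 223573t; reducing mod 223573 gives x = 81029 (and y = -5560).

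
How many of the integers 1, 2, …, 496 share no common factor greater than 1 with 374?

211

374 = 2·11·17. Inclusion–exclusion on these primes:
496 − ⌊496/2⌋ − ⌊496/11⌋ − ⌊496/17⌋ + ⌊496/22⌋ + ⌊496/34⌋ + ⌊496/187⌋ − ⌊496/374⌋ = 211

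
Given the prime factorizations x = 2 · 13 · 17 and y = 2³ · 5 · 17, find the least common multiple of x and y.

8840

max exponent per prime: 2³ · 5 · 13 · 17 = 8840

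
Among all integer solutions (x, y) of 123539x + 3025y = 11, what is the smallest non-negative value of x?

gcd(123539, 3025) = 1 (Euclid: 123539 = 40·3025 + 2539; 3025 = 1·2539 + 486; 2539 = 5·486 + 109; 486 = 4·109 + 50; 109 = 2·50 + 9; 50 = 5·9 + 5; 9 = 1·5 + 4; 5 = 1·4 + 1; 4 = 4·1 + 0), and 1 | 11.
Extended Euclid: 123539·(-666) + 3025·(27199) = 1. Scale by 11: x₀ = -7326.
General solution x = x₀ + 3025t; reducing mod 3025 gives x = 1749 (and y = -71428).

1749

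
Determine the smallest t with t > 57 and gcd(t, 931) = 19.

gcd(t, 931) = 19 forces 19 | t; write t = 19s. Then gcd(19s, 19·49) = 19·gcd(s, 49), so need gcd(s, 49) = 1.
19s > 57 gives s ≥ 4. The least s ≥ 4 coprime to 49 is 4, so t = 19·4 = 76.

76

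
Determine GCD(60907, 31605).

Euclid: 60907 = 1·31605 + 29302; 31605 = 1·29302 + 2303; 29302 = 12·2303 + 1666; 2303 = 1·1666 + 637; 1666 = 2·637 + 392; 637 = 1·392 + 245; 392 = 1·245 + 147; 245 = 1·147 + 98; 147 = 1·98 + 49; 98 = 2·49 + 0. Last nonzero remainder: 49.

49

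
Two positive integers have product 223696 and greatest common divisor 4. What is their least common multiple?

gcd·lcm = product, so lcm = 223696/4 = 55924.

55924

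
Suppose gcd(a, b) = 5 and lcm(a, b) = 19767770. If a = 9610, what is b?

10285

a·b = gcd·lcm = 5·19767770 = 98838850, so b = 98838850/9610 = 10285.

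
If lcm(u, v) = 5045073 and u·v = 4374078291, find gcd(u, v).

867

gcd·lcm = product, so gcd = 4374078291/5045073 = 867.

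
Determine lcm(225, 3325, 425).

508725

225 = 3² · 5²; 3325 = 5² · 7 · 19; 425 = 5² · 17
lcm takes max exponent of each prime: 3² · 5² · 7 · 17 · 19 = 508725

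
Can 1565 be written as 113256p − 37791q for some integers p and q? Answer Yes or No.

By Bézout, 113256p − 37791q = 1565 has integer solutions iff gcd(113256, 37791) | 1565.
Euclid: 113256 = 2·37791 + 37674; 37791 = 1·37674 + 117; 37674 = 322·117 + 0. gcd = 117; 1565 mod 117 = 44. No.

No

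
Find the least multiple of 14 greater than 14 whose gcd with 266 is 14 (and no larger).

28

gcd(x, 266) = 14 forces 14 | x; write x = 14s. Then gcd(14s, 14·19) = 14·gcd(s, 19), so need gcd(s, 19) = 1.
14s > 14 gives s ≥ 2. The least s ≥ 2 coprime to 19 is 2, so x = 14·2 = 28.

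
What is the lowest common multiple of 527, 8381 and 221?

3377543

527 = 17 · 31; 8381 = 17² · 29; 221 = 13 · 17
lcm takes max exponent of each prime: 13 · 17² · 29 · 31 = 3377543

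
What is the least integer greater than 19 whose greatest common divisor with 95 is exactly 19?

38

gcd(m, 95) = 19 forces 19 | m; write m = 19s. Then gcd(19s, 19·5) = 19·gcd(s, 5), so need gcd(s, 5) = 1.
19s > 19 gives s ≥ 2. The least s ≥ 2 coprime to 5 is 2, so m = 19·2 = 38.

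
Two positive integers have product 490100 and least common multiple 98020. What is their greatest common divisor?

From gcd × lcm = pq: gcd = 490100 / 98020 = 5.

5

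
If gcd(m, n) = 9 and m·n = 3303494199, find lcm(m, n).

Since gcd(m,n)·lcm(m,n) = mn, lcm = 3303494199/9 = 367054911.

367054911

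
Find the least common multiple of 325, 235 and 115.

351325

lcm(325, 235) = 325·235/gcd = 76375/5 = 15275
lcm(15275, 115) = 15275·115/gcd = 1756625/5 = 351325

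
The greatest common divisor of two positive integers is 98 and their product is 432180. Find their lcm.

gcd·lcm = product, so lcm = 432180/98 = 4410.

4410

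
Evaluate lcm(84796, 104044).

gcd first: 104044 = 1·84796 + 19248; 84796 = 4·19248 + 7804; 19248 = 2·7804 + 3640; 7804 = 2·3640 + 524; 3640 = 6·524 + 496; 524 = 1·496 + 28; 496 = 17·28 + 20; 28 = 1·20 + 8; 20 = 2·8 + 4; 8 = 2·4 + 0 → gcd = 4
lcm = 84796·104044/gcd = 8822515024/4 = 2205628756

2205628756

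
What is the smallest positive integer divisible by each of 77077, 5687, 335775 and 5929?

10052767725

77077 = 7² · 11² · 13; 5687 = 11² · 47; 335775 = 3 · 5² · 11² · 37; 5929 = 7² · 11²
lcm takes max exponent of each prime: 3 · 5² · 7² · 11² · 13 · 37 · 47 = 10052767725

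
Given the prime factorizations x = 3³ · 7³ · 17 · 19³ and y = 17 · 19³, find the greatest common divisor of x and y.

min exponent per shared prime: 17 · 19³ = 116603

116603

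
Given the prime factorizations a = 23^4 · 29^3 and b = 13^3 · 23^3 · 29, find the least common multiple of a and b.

max exponent per prime: 13^3 · 23^4 · 29^3 = 14994617601353

14994617601353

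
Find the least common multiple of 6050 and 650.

78650

6050 = 2 · 5² · 11²; 650 = 2 · 5² · 13
max exponents: 2 · 5² · 11² · 13 = 78650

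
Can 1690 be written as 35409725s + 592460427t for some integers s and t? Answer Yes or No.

Yes

gcd(35409725, 592460427): 592460427 = 16·35409725 + 25904827; 35409725 = 1·25904827 + 9504898; 25904827 = 2·9504898 + 6895031; 9504898 = 1·6895031 + 2609867; 6895031 = 2·2609867 + 1675297; 2609867 = 1·1675297 + 934570; 1675297 = 1·934570 + 740727; 934570 = 1·740727 + 193843; 740727 = 3·193843 + 159198; 193843 = 1·159198 + 34645; 159198 = 4·34645 + 20618; 34645 = 1·20618 + 14027; 20618 = 1·14027 + 6591; 14027 = 2·6591 + 845; 6591 = 7·845 + 676; 845 = 1·676 + 169; 676 = 4·169 + 0 → 169
169 divides 1690, so a solution exists.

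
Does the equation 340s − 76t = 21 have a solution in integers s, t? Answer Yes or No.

By Bézout, 340s − 76t = 21 has integer solutions iff gcd(340, 76) | 21.
Euclid: 340 = 4·76 + 36; 76 = 2·36 + 4; 36 = 9·4 + 0. gcd = 4; 21 mod 4 = 1. No.

No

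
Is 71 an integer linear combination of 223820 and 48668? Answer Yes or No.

gcd(223820, 48668): 223820 = 4·48668 + 29148; 48668 = 1·29148 + 19520; 29148 = 1·19520 + 9628; 19520 = 2·9628 + 264; 9628 = 36·264 + 124; 264 = 2·124 + 16; 124 = 7·16 + 12; 16 = 1·12 + 4; 12 = 3·4 + 0 → 4
4 does not divide 71, so a solution does not exist.

No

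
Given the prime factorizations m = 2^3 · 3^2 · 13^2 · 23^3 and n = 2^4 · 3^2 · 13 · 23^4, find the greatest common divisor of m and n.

min exponent per shared prime: 2^3 · 3^2 · 13 · 23^3 = 11388312

11388312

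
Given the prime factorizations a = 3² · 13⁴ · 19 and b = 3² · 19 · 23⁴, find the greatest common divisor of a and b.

min exponent per shared prime: 3² · 19 = 171

171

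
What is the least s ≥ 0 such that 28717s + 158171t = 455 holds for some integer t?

gcd(28717, 158171) = 13 (Euclid: 158171 = 5·28717 + 14586; 28717 = 1·14586 + 14131; 14586 = 1·14131 + 455; 14131 = 31·455 + 26; 455 = 17·26 + 13; 26 = 2·13 + 0), and 13 | 455.
Extended Euclid: 28717·(-5910) + 158171·(1073) = 13. Scale by 35: s₀ = -206850.
General solution s = s₀ + 12167k; reducing mod 12167 gives s = 12156 (and t = -2207).

12156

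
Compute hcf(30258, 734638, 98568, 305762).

2

30258 = 2 · 3² · 41²; 734638 = 2 · 17² · 31 · 41; 98568 = 2³ · 3² · 37²; 305762 = 2 · 17² · 23²
gcd takes min exponent of each prime: 2 = 2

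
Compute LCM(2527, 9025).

gcd first: 9025 = 3·2527 + 1444; 2527 = 1·1444 + 1083; 1444 = 1·1083 + 361; 1083 = 3·361 + 0 → gcd = 361
lcm = 2527·9025/gcd = 22806175/361 = 63175

63175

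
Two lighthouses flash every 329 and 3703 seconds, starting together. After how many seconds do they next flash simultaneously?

gcd first: 3703 = 11·329 + 84; 329 = 3·84 + 77; 84 = 1·77 + 7; 77 = 11·7 + 0 → gcd = 7
lcm = 329·3703/gcd = 1218287/7 = 174041

174041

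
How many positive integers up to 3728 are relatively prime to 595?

595 = 5·7·17. Inclusion–exclusion on these primes:
3728 − ⌊3728/5⌋ − ⌊3728/7⌋ − ⌊3728/17⌋ + ⌊3728/35⌋ + ⌊3728/85⌋ + ⌊3728/119⌋ − ⌊3728/595⌋ = 2406

2406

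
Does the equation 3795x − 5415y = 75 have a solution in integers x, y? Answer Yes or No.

By Bézout, 3795x − 5415y = 75 has integer solutions iff gcd(3795, 5415) | 75.
Euclid: 5415 = 1·3795 + 1620; 3795 = 2·1620 + 555; 1620 = 2·555 + 510; 555 = 1·510 + 45; 510 = 11·45 + 15; 45 = 3·15 + 0. gcd = 15; 75 mod 15 = 0. Yes.

Yes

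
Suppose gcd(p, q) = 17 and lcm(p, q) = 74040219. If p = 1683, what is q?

747881

Using pq = gcd(p,q)·lcm(p,q) = 17·74040219 = 1258683723, we get q = 1258683723/1683 = 747881.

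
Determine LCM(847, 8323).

gcd first: 8323 = 9·847 + 700; 847 = 1·700 + 147; 700 = 4·147 + 112; 147 = 1·112 + 35; 112 = 3·35 + 7; 35 = 5·7 + 0 → gcd = 7
lcm = 847·8323/gcd = 7049581/7 = 1007083

1007083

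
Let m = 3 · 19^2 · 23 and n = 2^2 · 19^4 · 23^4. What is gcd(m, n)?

min exponent per shared prime: 19^2 · 23 = 8303

8303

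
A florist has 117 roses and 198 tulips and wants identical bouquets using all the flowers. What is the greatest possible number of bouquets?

9

Euclid: 198 = 1·117 + 81; 117 = 1·81 + 36; 81 = 2·36 + 9; 36 = 4·9 + 0. Last nonzero remainder: 9.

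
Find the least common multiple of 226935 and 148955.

6760620585

gcd first: 226935 = 1·148955 + 77980; 148955 = 1·77980 + 70975; 77980 = 1·70975 + 7005; 70975 = 10·7005 + 925; 7005 = 7·925 + 530; 925 = 1·530 + 395; 530 = 1·395 + 135; 395 = 2·135 + 125; 135 = 1·125 + 10; 125 = 12·10 + 5; 10 = 2·5 + 0 → gcd = 5
lcm = 226935·148955/gcd = 33803102925/5 = 6760620585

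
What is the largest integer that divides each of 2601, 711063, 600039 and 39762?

gcd(2601, 711063): 711063 = 273·2601 + 990; 2601 = 2·990 + 621; 990 = 1·621 + 369; 621 = 1·369 + 252; 369 = 1·252 + 117; 252 = 2·117 + 18; 117 = 6·18 + 9; 18 = 2·9 + 0 → 9
gcd(9, 600039): 600039 = 66671·9 + 0 → 9
gcd(9, 39762): 39762 = 4418·9 + 0 → 9

9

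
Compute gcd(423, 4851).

Euclid: 4851 = 11·423 + 198; 423 = 2·198 + 27; 198 = 7·27 + 9; 27 = 3·9 + 0. Last nonzero remainder: 9.

9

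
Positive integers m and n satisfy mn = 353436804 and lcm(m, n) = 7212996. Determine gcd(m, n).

49

From gcd × lcm = mn: gcd = 353436804 / 7212996 = 49.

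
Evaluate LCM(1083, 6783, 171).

386631

1083 = 3 · 19²; 6783 = 3 · 7 · 17 · 19; 171 = 3² · 19
lcm takes max exponent of each prime: 3² · 7 · 17 · 19² = 386631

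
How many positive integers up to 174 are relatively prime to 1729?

Prime factors of 1729: 7, 13, 19. Count integers ≤ 174 divisible by none of them.
By inclusion–exclusion: 174 − ⌊174/7⌋ − ⌊174/13⌋ − ⌊174/19⌋ + ⌊174/91⌋ + ⌊174/133⌋ + ⌊174/247⌋ − ⌊174/1729⌋ = 130.

130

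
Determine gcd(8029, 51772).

Euclid: 51772 = 6·8029 + 3598; 8029 = 2·3598 + 833; 3598 = 4·833 + 266; 833 = 3·266 + 35; 266 = 7·35 + 21; 35 = 1·21 + 14; 21 = 1·14 + 7; 14 = 2·7 + 0. Last nonzero remainder: 7.

7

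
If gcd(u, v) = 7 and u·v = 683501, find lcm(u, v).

Since gcd(u,v)·lcm(u,v) = uv, lcm = 683501/7 = 97643.

97643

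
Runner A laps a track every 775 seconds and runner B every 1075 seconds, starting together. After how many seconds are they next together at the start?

gcd first: 1075 = 1·775 + 300; 775 = 2·300 + 175; 300 = 1·175 + 125; 175 = 1·125 + 50; 125 = 2·50 + 25; 50 = 2·25 + 0 → gcd = 25
lcm = 775·1075/gcd = 833125/25 = 33325

33325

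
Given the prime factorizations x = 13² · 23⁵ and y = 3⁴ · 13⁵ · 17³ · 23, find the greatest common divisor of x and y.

min exponent per shared prime: 13² · 23 = 3887

3887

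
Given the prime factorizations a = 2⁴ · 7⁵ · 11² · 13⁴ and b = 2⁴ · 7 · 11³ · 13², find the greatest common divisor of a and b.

min exponent per shared prime: 2⁴ · 7 · 11² · 13² = 2290288

2290288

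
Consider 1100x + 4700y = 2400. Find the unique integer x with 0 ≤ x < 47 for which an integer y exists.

gcd(1100, 4700) = 100 (Euclid: 4700 = 4·1100 + 300; 1100 = 3·300 + 200; 300 = 1·200 + 100; 200 = 2·100 + 0), and 100 | 2400.
Extended Euclid: 1100·(-17) + 4700·(4) = 100. Scale by 24: x₀ = -408.
General solution x = x₀ + 47t; reducing mod 47 gives x = 15 (and y = -3).

15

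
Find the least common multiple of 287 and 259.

gcd first: 287 = 1·259 + 28; 259 = 9·28 + 7; 28 = 4·7 + 0 → gcd = 7
lcm = 287·259/gcd = 74333/7 = 10619

10619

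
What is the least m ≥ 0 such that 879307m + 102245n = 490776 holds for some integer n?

3

Reduce mod 102245: 879307m ≡ 490776 (mod 102245). With g = gcd(879307, 102245) = 20449 dividing 490776, divide through: 43m ≡ 24 (mod 5).
Since gcd(43, 5) = 1, m ≡ 24·(43)⁻¹ ≡ 3 (mod 5). Smallest non-negative: 3.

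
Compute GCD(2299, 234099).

19

Euclid: 234099 = 101·2299 + 1900; 2299 = 1·1900 + 399; 1900 = 4·399 + 304; 399 = 1·304 + 95; 304 = 3·95 + 19; 95 = 5·19 + 0. Last nonzero remainder: 19.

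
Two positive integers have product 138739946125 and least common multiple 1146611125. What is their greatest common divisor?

121

gcd·lcm = product, so gcd = 138739946125/1146611125 = 121.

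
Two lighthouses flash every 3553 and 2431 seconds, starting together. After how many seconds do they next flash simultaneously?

46189

3553 = 11 · 17 · 19; 2431 = 11 · 13 · 17
max exponents: 11 · 13 · 17 · 19 = 46189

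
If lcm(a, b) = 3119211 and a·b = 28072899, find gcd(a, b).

From gcd × lcm = ab: gcd = 28072899 / 3119211 = 9.

9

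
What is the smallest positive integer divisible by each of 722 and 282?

gcd first: 722 = 2·282 + 158; 282 = 1·158 + 124; 158 = 1·124 + 34; 124 = 3·34 + 22; 34 = 1·22 + 12; 22 = 1·12 + 10; 12 = 1·10 + 2; 10 = 5·2 + 0 → gcd = 2
lcm = 722·282/gcd = 203604/2 = 101802

101802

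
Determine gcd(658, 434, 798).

gcd(658, 434): 658 = 1·434 + 224; 434 = 1·224 + 210; 224 = 1·210 + 14; 210 = 15·14 + 0 → 14
gcd(14, 798): 798 = 57·14 + 0 → 14

14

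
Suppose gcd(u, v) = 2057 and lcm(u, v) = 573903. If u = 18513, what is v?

Using uv = gcd(u,v)·lcm(u,v) = 2057·573903 = 1180518471, we get v = 1180518471/18513 = 63767.

63767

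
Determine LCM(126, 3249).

gcd first: 3249 = 25·126 + 99; 126 = 1·99 + 27; 99 = 3·27 + 18; 27 = 1·18 + 9; 18 = 2·9 + 0 → gcd = 9
lcm = 126·3249/gcd = 409374/9 = 45486

45486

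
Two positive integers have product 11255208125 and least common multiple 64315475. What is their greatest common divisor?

175

From gcd × lcm = uv: gcd = 11255208125 / 64315475 = 175.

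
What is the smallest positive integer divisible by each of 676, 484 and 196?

4008004

676 = 2² · 13²; 484 = 2² · 11²; 196 = 2² · 7²
lcm takes max exponent of each prime: 2² · 7² · 11² · 13² = 4008004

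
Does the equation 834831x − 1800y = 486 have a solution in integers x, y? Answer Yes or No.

Yes

gcd(834831, 1800): 834831 = 463·1800 + 1431; 1800 = 1·1431 + 369; 1431 = 3·369 + 324; 369 = 1·324 + 45; 324 = 7·45 + 9; 45 = 5·9 + 0 → 9
9 divides 486, so a solution exists.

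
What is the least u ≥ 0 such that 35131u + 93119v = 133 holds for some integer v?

2754

Euclid: 93119 = 2·35131 + 22857; 35131 = 1·22857 + 12274; 22857 = 1·12274 + 10583; 12274 = 1·10583 + 1691; 10583 = 6·1691 + 437; 1691 = 3·437 + 380; 437 = 1·380 + 57; 380 = 6·57 + 38; 57 = 1·38 + 19; 38 = 2·19 + 0 → gcd = 19; 133 = 19·7.
Back-substitution yields 35131·(-1707) + 93119·(644) = 19, so one solution is u = -1707·7 = -11949, v = 644·7 = 4508.
Solutions in u differ by 93119/19 = 4901; the one in [0, 4901) is -11949 mod 4901 = 2754.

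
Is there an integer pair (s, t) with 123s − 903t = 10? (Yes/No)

By Bézout, 123s − 903t = 10 has integer solutions iff gcd(123, 903) | 10.
Euclid: 903 = 7·123 + 42; 123 = 2·42 + 39; 42 = 1·39 + 3; 39 = 13·3 + 0. gcd = 3; 10 mod 3 = 1. No.

No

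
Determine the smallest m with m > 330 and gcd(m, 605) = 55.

385

605 = 55·11. Any m with gcd(m, 605) = 55 is a multiple of 55, say 55s, with s coprime to 11.
Need s > 330/55, so s ≥ 7. First s ≥ 7 with gcd(s, 11) = 1 is s = 7. Thus m = 55·7 = 385.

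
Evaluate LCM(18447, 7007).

903903

gcd first: 18447 = 2·7007 + 4433; 7007 = 1·4433 + 2574; 4433 = 1·2574 + 1859; 2574 = 1·1859 + 715; 1859 = 2·715 + 429; 715 = 1·429 + 286; 429 = 1·286 + 143; 286 = 2·143 + 0 → gcd = 143
lcm = 18447·7007/gcd = 129258129/143 = 903903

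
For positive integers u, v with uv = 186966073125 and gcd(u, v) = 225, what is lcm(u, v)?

830960325

Since gcd(u,v)·lcm(u,v) = uv, lcm = 186966073125/225 = 830960325.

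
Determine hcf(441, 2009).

49

441 = 3² · 7²
2009 = 7² · 41
Common: 7² = 49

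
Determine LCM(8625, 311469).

8625 = 3 · 5³ · 23; 311469 = 3 · 47³
max exponents: 3 · 5³ · 23 · 47³ = 895473375

895473375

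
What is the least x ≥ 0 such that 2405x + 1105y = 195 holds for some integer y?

Reduce mod 1105: 2405x ≡ 195 (mod 1105). With g = gcd(2405, 1105) = 65 dividing 195, divide through: 37x ≡ 3 (mod 17).
Since gcd(37, 17) = 1, x ≡ 3·(37)⁻¹ ≡ 1 (mod 17). Smallest non-negative: 1.

1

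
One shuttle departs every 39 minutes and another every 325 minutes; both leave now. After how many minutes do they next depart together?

975

39 = 3 · 13; 325 = 5² · 13
max exponents: 3 · 5² · 13 = 975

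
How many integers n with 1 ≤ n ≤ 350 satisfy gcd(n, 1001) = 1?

252

1001 = 7·11·13. Inclusion–exclusion on these primes:
350 − ⌊350/7⌋ − ⌊350/11⌋ − ⌊350/13⌋ + ⌊350/77⌋ + ⌊350/91⌋ + ⌊350/143⌋ − ⌊350/1001⌋ = 252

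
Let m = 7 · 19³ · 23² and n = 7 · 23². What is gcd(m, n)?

min exponent per shared prime: 7 · 23² = 3703

3703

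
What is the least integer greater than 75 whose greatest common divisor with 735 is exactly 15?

Multiples of 15 above 75: 15·6, 15·7, … . Need the cofactor coprime to 735/15 = 49.
Checking s = 6, 7, … the first with gcd(s, 49) = 1 is s = 6, giving 90.

90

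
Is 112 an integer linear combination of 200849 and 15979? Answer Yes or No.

No

gcd(200849, 15979): 200849 = 12·15979 + 9101; 15979 = 1·9101 + 6878; 9101 = 1·6878 + 2223; 6878 = 3·2223 + 209; 2223 = 10·209 + 133; 209 = 1·133 + 76; 133 = 1·76 + 57; 76 = 1·57 + 19; 57 = 3·19 + 0 → 19
19 does not divide 112, so a solution does not exist.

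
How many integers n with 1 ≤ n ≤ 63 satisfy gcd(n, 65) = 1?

Prime factors of 65: 5, 13. Count integers ≤ 63 divisible by none of them.
By inclusion–exclusion: 63 − ⌊63/5⌋ − ⌊63/13⌋ + ⌊63/65⌋ = 47.

47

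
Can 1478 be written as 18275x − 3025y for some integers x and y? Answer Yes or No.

By Bézout, 18275x − 3025y = 1478 has integer solutions iff gcd(18275, 3025) | 1478.
Euclid: 18275 = 6·3025 + 125; 3025 = 24·125 + 25; 125 = 5·25 + 0. gcd = 25; 1478 mod 25 = 3. No.

No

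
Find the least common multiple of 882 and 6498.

gcd first: 6498 = 7·882 + 324; 882 = 2·324 + 234; 324 = 1·234 + 90; 234 = 2·90 + 54; 90 = 1·54 + 36; 54 = 1·36 + 18; 36 = 2·18 + 0 → gcd = 18
lcm = 882·6498/gcd = 5731236/18 = 318402

318402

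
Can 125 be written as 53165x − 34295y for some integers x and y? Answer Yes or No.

Yes

By Bézout, 53165x − 34295y = 125 has integer solutions iff gcd(53165, 34295) | 125.
Euclid: 53165 = 1·34295 + 18870; 34295 = 1·18870 + 15425; 18870 = 1·15425 + 3445; 15425 = 4·3445 + 1645; 3445 = 2·1645 + 155; 1645 = 10·155 + 95; 155 = 1·95 + 60; 95 = 1·60 + 35; 60 = 1·35 + 25; 35 = 1·25 + 10; 25 = 2·10 + 5; 10 = 2·5 + 0. gcd = 5; 125 mod 5 = 0. Yes.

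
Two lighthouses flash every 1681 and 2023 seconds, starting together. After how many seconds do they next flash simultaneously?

gcd first: 2023 = 1·1681 + 342; 1681 = 4·342 + 313; 342 = 1·313 + 29; 313 = 10·29 + 23; 29 = 1·23 + 6; 23 = 3·6 + 5; 6 = 1·5 + 1; 5 = 5·1 + 0 → gcd = 1
lcm = 1681·2023/gcd = 3400663/1 = 3400663

3400663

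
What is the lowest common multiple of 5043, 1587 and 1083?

5043 = 3 · 41²; 1587 = 3 · 23²; 1083 = 3 · 19²
lcm takes max exponent of each prime: 3 · 19² · 23² · 41² = 963056667

963056667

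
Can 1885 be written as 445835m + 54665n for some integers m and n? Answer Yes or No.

gcd(445835, 54665): 445835 = 8·54665 + 8515; 54665 = 6·8515 + 3575; 8515 = 2·3575 + 1365; 3575 = 2·1365 + 845; 1365 = 1·845 + 520; 845 = 1·520 + 325; 520 = 1·325 + 195; 325 = 1·195 + 130; 195 = 1·130 + 65; 130 = 2·65 + 0 → 65
65 divides 1885, so a solution exists.

Yes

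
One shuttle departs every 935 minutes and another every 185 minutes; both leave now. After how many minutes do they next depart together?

34595

935 = 5 · 11 · 17; 185 = 5 · 37
max exponents: 5 · 11 · 17 · 37 = 34595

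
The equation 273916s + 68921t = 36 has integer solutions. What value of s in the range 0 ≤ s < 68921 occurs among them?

Reduce mod 68921: 273916s ≡ 36 (mod 68921). With g = gcd(273916, 68921) = 1 dividing 36, divide through: 273916s ≡ 36 (mod 68921).
Since gcd(273916, 68921) = 1, s ≡ 36·(273916)⁻¹ ≡ 11071 (mod 68921). Smallest non-negative: 11071.

11071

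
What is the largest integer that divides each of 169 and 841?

169 = 13²
841 = 29²
Common: 1 = 1

1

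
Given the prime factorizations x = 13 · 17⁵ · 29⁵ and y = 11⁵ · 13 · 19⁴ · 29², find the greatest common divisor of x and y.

min exponent per shared prime: 13 · 29² = 10933

10933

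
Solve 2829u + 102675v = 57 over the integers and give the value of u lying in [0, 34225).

7658

Reduce mod 102675: 2829u ≡ 57 (mod 102675). With g = gcd(2829, 102675) = 3 dividing 57, divide through: 943u ≡ 19 (mod 34225).
Since gcd(943, 34225) = 1, u ≡ 19·(943)⁻¹ ≡ 7658 (mod 34225). Smallest non-negative: 7658.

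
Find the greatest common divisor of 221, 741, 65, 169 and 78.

13

221 = 13 · 17; 741 = 3 · 13 · 19; 65 = 5 · 13; 169 = 13²; 78 = 2 · 3 · 13
gcd takes min exponent of each prime: 13 = 13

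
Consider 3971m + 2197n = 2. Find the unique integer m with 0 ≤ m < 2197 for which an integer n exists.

1179

gcd(3971, 2197) = 1 (Euclid: 3971 = 1·2197 + 1774; 2197 = 1·1774 + 423; 1774 = 4·423 + 82; 423 = 5·82 + 13; 82 = 6·13 + 4; 13 = 3·4 + 1; 4 = 4·1 + 0), and 1 | 2.
Extended Euclid: 3971·(-509) + 2197·(920) = 1. Scale by 2: m₀ = -1018.
General solution m = m₀ + 2197t; reducing mod 2197 gives m = 1179 (and n = -2131).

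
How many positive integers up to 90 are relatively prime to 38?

43

38 = 2·19. Inclusion–exclusion on these primes:
90 − ⌊90/2⌋ − ⌊90/19⌋ + ⌊90/38⌋ = 43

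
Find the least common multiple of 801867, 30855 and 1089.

801867 = 3 · 11² · 47²; 30855 = 3 · 5 · 11² · 17; 1089 = 3² · 11²
lcm takes max exponent of each prime: 3² · 5 · 11² · 17 · 47² = 204476085

204476085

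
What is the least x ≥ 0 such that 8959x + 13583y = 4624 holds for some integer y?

46

gcd(8959, 13583) = 289 (Euclid: 13583 = 1·8959 + 4624; 8959 = 1·4624 + 4335; 4624 = 1·4335 + 289; 4335 = 15·289 + 0), and 289 | 4624.
Extended Euclid: 8959·(-3) + 13583·(2) = 289. Scale by 16: x₀ = -48.
General solution x = x₀ + 47t; reducing mod 47 gives x = 46 (and y = -30).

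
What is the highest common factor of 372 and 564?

12

372 = 2² · 3 · 31
564 = 2² · 3 · 47
Common: 2² · 3 = 12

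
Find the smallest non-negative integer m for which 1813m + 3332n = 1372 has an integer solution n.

32

Reduce mod 3332: 1813m ≡ 1372 (mod 3332). With g = gcd(1813, 3332) = 49 dividing 1372, divide through: 37m ≡ 28 (mod 68).
Since gcd(37, 68) = 1, m ≡ 28·(37)⁻¹ ≡ 32 (mod 68). Smallest non-negative: 32.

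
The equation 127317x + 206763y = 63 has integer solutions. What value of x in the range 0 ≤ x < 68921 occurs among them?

59773

Reduce mod 206763: 127317x ≡ 63 (mod 206763). With g = gcd(127317, 206763) = 3 dividing 63, divide through: 42439x ≡ 21 (mod 68921).
Since gcd(42439, 68921) = 1, x ≡ 21·(42439)⁻¹ ≡ 59773 (mod 68921). Smallest non-negative: 59773.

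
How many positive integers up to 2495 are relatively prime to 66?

66 = 2·3·11. Inclusion–exclusion on these primes:
2495 − ⌊2495/2⌋ − ⌊2495/3⌋ − ⌊2495/11⌋ + ⌊2495/6⌋ + ⌊2495/22⌋ + ⌊2495/33⌋ − ⌊2495/66⌋ = 757

757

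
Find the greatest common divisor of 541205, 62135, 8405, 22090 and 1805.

5

gcd(541205, 62135): 541205 = 8·62135 + 44125; 62135 = 1·44125 + 18010; 44125 = 2·18010 + 8105; 18010 = 2·8105 + 1800; 8105 = 4·1800 + 905; 1800 = 1·905 + 895; 905 = 1·895 + 10; 895 = 89·10 + 5; 10 = 2·5 + 0 → 5
gcd(5, 8405): 8405 = 1681·5 + 0 → 5
gcd(5, 22090): 22090 = 4418·5 + 0 → 5
gcd(5, 1805): 1805 = 361·5 + 0 → 5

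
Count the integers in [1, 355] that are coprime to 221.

309

Prime factors of 221: 13, 17. Count integers ≤ 355 divisible by none of them.
By inclusion–exclusion: 355 − ⌊355/13⌋ − ⌊355/17⌋ + ⌊355/221⌋ = 309.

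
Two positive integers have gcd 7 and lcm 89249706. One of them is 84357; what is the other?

7406

Using mn = gcd(m,n)·lcm(m,n) = 7·89249706 = 624747942, we get n = 624747942/84357 = 7406.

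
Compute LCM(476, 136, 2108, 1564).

476 = 2² · 7 · 17; 136 = 2³ · 17; 2108 = 2² · 17 · 31; 1564 = 2² · 17 · 23
lcm takes max exponent of each prime: 2³ · 7 · 17 · 23 · 31 = 678776

678776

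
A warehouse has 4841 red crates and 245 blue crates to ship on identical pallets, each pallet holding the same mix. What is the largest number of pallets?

1

4841 = 47 · 103
245 = 5 · 7²
Common: 1 = 1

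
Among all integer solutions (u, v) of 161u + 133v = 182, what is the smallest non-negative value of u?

Reduce mod 133: 161u ≡ 182 (mod 133). With g = gcd(161, 133) = 7 dividing 182, divide through: 23u ≡ 26 (mod 19).
Since gcd(23, 19) = 1, u ≡ 26·(23)⁻¹ ≡ 16 (mod 19). Smallest non-negative: 16.

16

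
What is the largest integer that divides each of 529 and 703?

1

529 = 23²
703 = 19 · 37
Common: 1 = 1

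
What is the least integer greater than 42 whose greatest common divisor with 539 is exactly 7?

Multiples of 7 above 42: 7·7, 7·8, … . Need the cofactor coprime to 539/7 = 77.
Checking s = 7, 8, … the first with gcd(s, 77) = 1 is s = 8, giving 56.

56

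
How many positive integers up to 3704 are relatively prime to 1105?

Prime factors of 1105: 5, 13, 17. Count integers ≤ 3704 divisible by none of them.
By inclusion–exclusion: 3704 − ⌊3704/5⌋ − ⌊3704/13⌋ − ⌊3704/17⌋ + ⌊3704/65⌋ + ⌊3704/85⌋ + ⌊3704/221⌋ − ⌊3704/1105⌋ = 2575.

2575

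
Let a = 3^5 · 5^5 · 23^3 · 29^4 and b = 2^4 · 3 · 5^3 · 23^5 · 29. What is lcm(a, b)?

55310482827603450000

max exponent per prime: 2^4 · 3^5 · 5^5 · 23^5 · 29^4 = 55310482827603450000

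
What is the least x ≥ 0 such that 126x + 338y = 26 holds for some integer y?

78

Reduce mod 338: 126x ≡ 26 (mod 338). With g = gcd(126, 338) = 2 dividing 26, divide through: 63x ≡ 13 (mod 169).
Since gcd(63, 169) = 1, x ≡ 13·(63)⁻¹ ≡ 78 (mod 169). Smallest non-negative: 78.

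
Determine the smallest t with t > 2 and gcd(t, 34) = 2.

gcd(t, 34) = 2 forces 2 | t; write t = 2s. Then gcd(2s, 2·17) = 2·gcd(s, 17), so need gcd(s, 17) = 1.
2s > 2 gives s ≥ 2. The least s ≥ 2 coprime to 17 is 2, so t = 2·2 = 4.

4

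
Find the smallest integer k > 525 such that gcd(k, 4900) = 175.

875

4900 = 175·28. Any k with gcd(k, 4900) = 175 is a multiple of 175, say 175s, with s coprime to 28.
Need s > 525/175, so s ≥ 4. First s ≥ 4 with gcd(s, 28) = 1 is s = 5. Thus k = 175·5 = 875.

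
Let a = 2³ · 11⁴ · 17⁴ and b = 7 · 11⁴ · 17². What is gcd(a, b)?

min exponent per shared prime: 11⁴ · 17² = 4231249

4231249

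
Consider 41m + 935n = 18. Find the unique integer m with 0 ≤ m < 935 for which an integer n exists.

753

gcd(41, 935) = 1 (Euclid: 935 = 22·41 + 33; 41 = 1·33 + 8; 33 = 4·8 + 1; 8 = 8·1 + 0), and 1 | 18.
Extended Euclid: 41·(-114) + 935·(5) = 1. Scale by 18: m₀ = -2052.
General solution m = m₀ + 935t; reducing mod 935 gives m = 753 (and n = -33).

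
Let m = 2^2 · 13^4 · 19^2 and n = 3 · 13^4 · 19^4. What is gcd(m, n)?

10310521

min exponent per shared prime: 13^4 · 19^2 = 10310521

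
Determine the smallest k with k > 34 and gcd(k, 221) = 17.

51

221 = 17·13. Any k with gcd(k, 221) = 17 is a multiple of 17, say 17s, with s coprime to 13.
Need s > 34/17, so s ≥ 3. First s ≥ 3 with gcd(s, 13) = 1 is s = 3. Thus k = 17·3 = 51.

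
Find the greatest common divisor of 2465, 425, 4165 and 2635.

2465 = 5 · 17 · 29; 425 = 5² · 17; 4165 = 5 · 7² · 17; 2635 = 5 · 17 · 31
gcd takes min exponent of each prime: 5 · 17 = 85

85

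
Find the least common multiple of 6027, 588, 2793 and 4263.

6027 = 3 · 7² · 41; 588 = 2² · 3 · 7²; 2793 = 3 · 7² · 19; 4263 = 3 · 7² · 29
lcm takes max exponent of each prime: 2² · 3 · 7² · 19 · 29 · 41 = 13283508

13283508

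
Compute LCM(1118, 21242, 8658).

1118 = 2 · 13 · 43; 21242 = 2 · 13 · 19 · 43; 8658 = 2 · 3² · 13 · 37
lcm takes max exponent of each prime: 2 · 3² · 13 · 19 · 37 · 43 = 7073586

7073586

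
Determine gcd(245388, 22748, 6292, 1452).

484

gcd(245388, 22748): 245388 = 10·22748 + 17908; 22748 = 1·17908 + 4840; 17908 = 3·4840 + 3388; 4840 = 1·3388 + 1452; 3388 = 2·1452 + 484; 1452 = 3·484 + 0 → 484
gcd(484, 6292): 6292 = 13·484 + 0 → 484
gcd(484, 1452): 1452 = 3·484 + 0 → 484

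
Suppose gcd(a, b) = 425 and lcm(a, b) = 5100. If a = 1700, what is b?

1275

Using ab = gcd(a,b)·lcm(a,b) = 425·5100 = 2167500, we get b = 2167500/1700 = 1275.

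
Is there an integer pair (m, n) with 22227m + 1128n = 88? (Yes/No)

By Bézout, 22227m + 1128n = 88 has integer solutions iff gcd(22227, 1128) | 88.
Euclid: 22227 = 19·1128 + 795; 1128 = 1·795 + 333; 795 = 2·333 + 129; 333 = 2·129 + 75; 129 = 1·75 + 54; 75 = 1·54 + 21; 54 = 2·21 + 12; 21 = 1·12 + 9; 12 = 1·9 + 3; 9 = 3·3 + 0. gcd = 3; 88 mod 3 = 1. No.

No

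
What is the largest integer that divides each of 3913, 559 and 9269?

13

3913 = 7 · 13 · 43; 559 = 13 · 43; 9269 = 13 · 23 · 31
gcd takes min exponent of each prime: 13 = 13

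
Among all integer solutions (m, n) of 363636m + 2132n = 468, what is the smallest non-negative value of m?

20

Euclid: 363636 = 170·2132 + 1196; 2132 = 1·1196 + 936; 1196 = 1·936 + 260; 936 = 3·260 + 156; 260 = 1·156 + 104; 156 = 1·104 + 52; 104 = 2·52 + 0 → gcd = 52; 468 = 52·9.
Back-substitution yields 363636·(-16) + 2132·(2729) = 52, so one solution is m = -16·9 = -144, n = 2729·9 = 24561.
Solutions in m differ by 2132/52 = 41; the one in [0, 41) is -144 mod 41 = 20.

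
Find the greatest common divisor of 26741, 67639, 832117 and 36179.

1573

gcd(26741, 67639): 67639 = 2·26741 + 14157; 26741 = 1·14157 + 12584; 14157 = 1·12584 + 1573; 12584 = 8·1573 + 0 → 1573
gcd(1573, 832117): 832117 = 529·1573 + 0 → 1573
gcd(1573, 36179): 36179 = 23·1573 + 0 → 1573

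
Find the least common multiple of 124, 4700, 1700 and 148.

124 = 2² · 31; 4700 = 2² · 5² · 47; 1700 = 2² · 5² · 17; 148 = 2² · 37
lcm takes max exponent of each prime: 2² · 5² · 17 · 31 · 37 · 47 = 91645300

91645300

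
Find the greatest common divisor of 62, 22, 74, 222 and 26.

gcd(62, 22): 62 = 2·22 + 18; 22 = 1·18 + 4; 18 = 4·4 + 2; 4 = 2·2 + 0 → 2
gcd(2, 74): 74 = 37·2 + 0 → 2
gcd(2, 222): 222 = 111·2 + 0 → 2
gcd(2, 26): 26 = 13·2 + 0 → 2

2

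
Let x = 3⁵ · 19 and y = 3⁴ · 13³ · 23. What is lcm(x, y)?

max exponent per prime: 3⁵ · 13³ · 19 · 23 = 233301627

233301627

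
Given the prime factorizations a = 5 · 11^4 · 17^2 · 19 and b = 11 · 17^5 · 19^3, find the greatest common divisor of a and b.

60401

min exponent per shared prime: 11 · 17^2 · 19 = 60401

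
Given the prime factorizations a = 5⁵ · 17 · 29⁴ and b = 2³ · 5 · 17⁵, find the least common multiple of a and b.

25105946970425000

max exponent per prime: 2³ · 5⁵ · 17⁵ · 29⁴ = 25105946970425000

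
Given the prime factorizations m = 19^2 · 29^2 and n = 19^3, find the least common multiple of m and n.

5768419

max exponent per prime: 19^3 · 29^2 = 5768419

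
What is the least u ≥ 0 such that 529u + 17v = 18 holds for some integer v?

9

Euclid: 529 = 31·17 + 2; 17 = 8·2 + 1; 2 = 2·1 + 0 → gcd = 1; 18 = 1·18.
Back-substitution yields 529·(-8) + 17·(249) = 1, so one solution is u = -8·18 = -144, v = 249·18 = 4482.
Solutions in u differ by 17/1 = 17; the one in [0, 17) is -144 mod 17 = 9.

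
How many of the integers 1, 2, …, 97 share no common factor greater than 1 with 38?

Prime factors of 38: 2, 19. Count integers ≤ 97 divisible by none of them.
By inclusion–exclusion: 97 − ⌊97/2⌋ − ⌊97/19⌋ + ⌊97/38⌋ = 46.

46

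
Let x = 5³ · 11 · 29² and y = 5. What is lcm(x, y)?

max exponent per prime: 5³ · 11 · 29² = 1156375

1156375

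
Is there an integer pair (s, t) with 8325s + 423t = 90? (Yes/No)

gcd(8325, 423): 8325 = 19·423 + 288; 423 = 1·288 + 135; 288 = 2·135 + 18; 135 = 7·18 + 9; 18 = 2·9 + 0 → 9
9 divides 90, so a solution exists.

Yes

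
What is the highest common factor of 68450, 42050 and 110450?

gcd(68450, 42050): 68450 = 1·42050 + 26400; 42050 = 1·26400 + 15650; 26400 = 1·15650 + 10750; 15650 = 1·10750 + 4900; 10750 = 2·4900 + 950; 4900 = 5·950 + 150; 950 = 6·150 + 50; 150 = 3·50 + 0 → 50
gcd(50, 110450): 110450 = 2209·50 + 0 → 50

50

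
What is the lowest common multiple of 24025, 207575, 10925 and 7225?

24025 = 5² · 31²; 207575 = 5² · 19² · 23; 10925 = 5² · 19 · 23; 7225 = 5² · 17²
lcm takes max exponent of each prime: 5² · 17² · 19² · 23 · 31² = 57649597175

57649597175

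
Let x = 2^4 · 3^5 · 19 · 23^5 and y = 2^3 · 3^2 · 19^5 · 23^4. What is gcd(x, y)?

min exponent per shared prime: 2^3 · 3^2 · 19 · 23^4 = 382822488

382822488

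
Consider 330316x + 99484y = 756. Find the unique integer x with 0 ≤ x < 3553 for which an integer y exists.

3169

Euclid: 330316 = 3·99484 + 31864; 99484 = 3·31864 + 3892; 31864 = 8·3892 + 728; 3892 = 5·728 + 252; 728 = 2·252 + 224; 252 = 1·224 + 28; 224 = 8·28 + 0 → gcd = 28; 756 = 28·27.
Back-substitution yields 330316·(-409) + 99484·(1358) = 28, so one solution is x = -409·27 = -11043, y = 1358·27 = 36666.
Solutions in x differ by 99484/28 = 3553; the one in [0, 3553) is -11043 mod 3553 = 3169.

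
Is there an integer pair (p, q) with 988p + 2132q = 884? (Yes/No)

Yes

gcd(988, 2132): 2132 = 2·988 + 156; 988 = 6·156 + 52; 156 = 3·52 + 0 → 52
52 divides 884, so a solution exists.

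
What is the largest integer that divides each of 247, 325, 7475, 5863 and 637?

13

gcd(247, 325): 325 = 1·247 + 78; 247 = 3·78 + 13; 78 = 6·13 + 0 → 13
gcd(13, 7475): 7475 = 575·13 + 0 → 13
gcd(13, 5863): 5863 = 451·13 + 0 → 13
gcd(13, 637): 637 = 49·13 + 0 → 13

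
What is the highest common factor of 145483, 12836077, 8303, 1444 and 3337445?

361

gcd(145483, 12836077): 12836077 = 88·145483 + 33573; 145483 = 4·33573 + 11191; 33573 = 3·11191 + 0 → 11191
gcd(11191, 8303): 11191 = 1·8303 + 2888; 8303 = 2·2888 + 2527; 2888 = 1·2527 + 361; 2527 = 7·361 + 0 → 361
gcd(361, 1444): 1444 = 4·361 + 0 → 361
gcd(361, 3337445): 3337445 = 9245·361 + 0 → 361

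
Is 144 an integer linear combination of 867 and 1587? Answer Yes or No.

Yes

By Bézout, 867x − 1587y = 144 has integer solutions iff gcd(867, 1587) | 144.
Euclid: 1587 = 1·867 + 720; 867 = 1·720 + 147; 720 = 4·147 + 132; 147 = 1·132 + 15; 132 = 8·15 + 12; 15 = 1·12 + 3; 12 = 4·3 + 0. gcd = 3; 144 mod 3 = 0. Yes.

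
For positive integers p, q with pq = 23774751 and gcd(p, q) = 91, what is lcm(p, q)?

261261

Since gcd(p,q)·lcm(p,q) = pq, lcm = 23774751/91 = 261261.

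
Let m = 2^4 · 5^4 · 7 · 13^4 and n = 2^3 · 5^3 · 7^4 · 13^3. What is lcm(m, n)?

685749610000

max exponent per prime: 2^4 · 5^4 · 7^4 · 13^4 = 685749610000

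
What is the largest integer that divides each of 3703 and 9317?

3703 = 7 · 23²
9317 = 7 · 11³
Common: 7 = 7

7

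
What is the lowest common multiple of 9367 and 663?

365313

9367 = 17 · 19 · 29; 663 = 3 · 13 · 17
max exponents: 3 · 13 · 17 · 19 · 29 = 365313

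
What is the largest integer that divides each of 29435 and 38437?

29435 = 5 · 7 · 29²
38437 = 7 · 17² · 19
Common: 7 = 7

7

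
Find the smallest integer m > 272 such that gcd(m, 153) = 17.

gcd(m, 153) = 17 forces 17 | m; write m = 17s. Then gcd(17s, 17·9) = 17·gcd(s, 9), so need gcd(s, 9) = 1.
17s > 272 gives s ≥ 17. The least s ≥ 17 coprime to 9 is 17, so m = 17·17 = 289.

289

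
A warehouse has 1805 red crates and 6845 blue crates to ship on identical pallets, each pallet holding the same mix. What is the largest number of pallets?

Euclid: 6845 = 3·1805 + 1430; 1805 = 1·1430 + 375; 1430 = 3·375 + 305; 375 = 1·305 + 70; 305 = 4·70 + 25; 70 = 2·25 + 20; 25 = 1·20 + 5; 20 = 4·5 + 0. Last nonzero remainder: 5.

5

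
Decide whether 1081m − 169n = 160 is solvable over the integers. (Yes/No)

Yes

By Bézout, 1081m − 169n = 160 has integer solutions iff gcd(1081, 169) | 160.
Euclid: 1081 = 6·169 + 67; 169 = 2·67 + 35; 67 = 1·35 + 32; 35 = 1·32 + 3; 32 = 10·3 + 2; 3 = 1·2 + 1; 2 = 2·1 + 0. gcd = 1; 160 mod 1 = 0. Yes.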